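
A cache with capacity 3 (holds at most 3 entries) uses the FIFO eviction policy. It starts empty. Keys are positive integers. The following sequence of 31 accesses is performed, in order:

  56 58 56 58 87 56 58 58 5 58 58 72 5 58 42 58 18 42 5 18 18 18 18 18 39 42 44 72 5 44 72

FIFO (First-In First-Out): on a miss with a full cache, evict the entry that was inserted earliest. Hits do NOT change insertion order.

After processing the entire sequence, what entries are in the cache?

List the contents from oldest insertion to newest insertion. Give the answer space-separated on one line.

FIFO simulation (capacity=3):
  1. access 56: MISS. Cache (old->new): [56]
  2. access 58: MISS. Cache (old->new): [56 58]
  3. access 56: HIT. Cache (old->new): [56 58]
  4. access 58: HIT. Cache (old->new): [56 58]
  5. access 87: MISS. Cache (old->new): [56 58 87]
  6. access 56: HIT. Cache (old->new): [56 58 87]
  7. access 58: HIT. Cache (old->new): [56 58 87]
  8. access 58: HIT. Cache (old->new): [56 58 87]
  9. access 5: MISS, evict 56. Cache (old->new): [58 87 5]
  10. access 58: HIT. Cache (old->new): [58 87 5]
  11. access 58: HIT. Cache (old->new): [58 87 5]
  12. access 72: MISS, evict 58. Cache (old->new): [87 5 72]
  13. access 5: HIT. Cache (old->new): [87 5 72]
  14. access 58: MISS, evict 87. Cache (old->new): [5 72 58]
  15. access 42: MISS, evict 5. Cache (old->new): [72 58 42]
  16. access 58: HIT. Cache (old->new): [72 58 42]
  17. access 18: MISS, evict 72. Cache (old->new): [58 42 18]
  18. access 42: HIT. Cache (old->new): [58 42 18]
  19. access 5: MISS, evict 58. Cache (old->new): [42 18 5]
  20. access 18: HIT. Cache (old->new): [42 18 5]
  21. access 18: HIT. Cache (old->new): [42 18 5]
  22. access 18: HIT. Cache (old->new): [42 18 5]
  23. access 18: HIT. Cache (old->new): [42 18 5]
  24. access 18: HIT. Cache (old->new): [42 18 5]
  25. access 39: MISS, evict 42. Cache (old->new): [18 5 39]
  26. access 42: MISS, evict 18. Cache (old->new): [5 39 42]
  27. access 44: MISS, evict 5. Cache (old->new): [39 42 44]
  28. access 72: MISS, evict 39. Cache (old->new): [42 44 72]
  29. access 5: MISS, evict 42. Cache (old->new): [44 72 5]
  30. access 44: HIT. Cache (old->new): [44 72 5]
  31. access 72: HIT. Cache (old->new): [44 72 5]
Total: 17 hits, 14 misses, 11 evictions

Answer: 44 72 5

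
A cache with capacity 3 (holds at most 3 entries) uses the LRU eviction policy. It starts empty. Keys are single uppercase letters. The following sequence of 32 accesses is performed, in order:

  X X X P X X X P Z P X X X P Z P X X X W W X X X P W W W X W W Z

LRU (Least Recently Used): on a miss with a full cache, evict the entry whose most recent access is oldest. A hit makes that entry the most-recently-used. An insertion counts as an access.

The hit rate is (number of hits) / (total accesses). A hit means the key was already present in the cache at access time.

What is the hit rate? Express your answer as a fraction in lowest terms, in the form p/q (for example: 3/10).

Answer: 27/32

Derivation:
LRU simulation (capacity=3):
  1. access X: MISS. Cache (LRU->MRU): [X]
  2. access X: HIT. Cache (LRU->MRU): [X]
  3. access X: HIT. Cache (LRU->MRU): [X]
  4. access P: MISS. Cache (LRU->MRU): [X P]
  5. access X: HIT. Cache (LRU->MRU): [P X]
  6. access X: HIT. Cache (LRU->MRU): [P X]
  7. access X: HIT. Cache (LRU->MRU): [P X]
  8. access P: HIT. Cache (LRU->MRU): [X P]
  9. access Z: MISS. Cache (LRU->MRU): [X P Z]
  10. access P: HIT. Cache (LRU->MRU): [X Z P]
  11. access X: HIT. Cache (LRU->MRU): [Z P X]
  12. access X: HIT. Cache (LRU->MRU): [Z P X]
  13. access X: HIT. Cache (LRU->MRU): [Z P X]
  14. access P: HIT. Cache (LRU->MRU): [Z X P]
  15. access Z: HIT. Cache (LRU->MRU): [X P Z]
  16. access P: HIT. Cache (LRU->MRU): [X Z P]
  17. access X: HIT. Cache (LRU->MRU): [Z P X]
  18. access X: HIT. Cache (LRU->MRU): [Z P X]
  19. access X: HIT. Cache (LRU->MRU): [Z P X]
  20. access W: MISS, evict Z. Cache (LRU->MRU): [P X W]
  21. access W: HIT. Cache (LRU->MRU): [P X W]
  22. access X: HIT. Cache (LRU->MRU): [P W X]
  23. access X: HIT. Cache (LRU->MRU): [P W X]
  24. access X: HIT. Cache (LRU->MRU): [P W X]
  25. access P: HIT. Cache (LRU->MRU): [W X P]
  26. access W: HIT. Cache (LRU->MRU): [X P W]
  27. access W: HIT. Cache (LRU->MRU): [X P W]
  28. access W: HIT. Cache (LRU->MRU): [X P W]
  29. access X: HIT. Cache (LRU->MRU): [P W X]
  30. access W: HIT. Cache (LRU->MRU): [P X W]
  31. access W: HIT. Cache (LRU->MRU): [P X W]
  32. access Z: MISS, evict P. Cache (LRU->MRU): [X W Z]
Total: 27 hits, 5 misses, 2 evictions

Hit rate = 27/32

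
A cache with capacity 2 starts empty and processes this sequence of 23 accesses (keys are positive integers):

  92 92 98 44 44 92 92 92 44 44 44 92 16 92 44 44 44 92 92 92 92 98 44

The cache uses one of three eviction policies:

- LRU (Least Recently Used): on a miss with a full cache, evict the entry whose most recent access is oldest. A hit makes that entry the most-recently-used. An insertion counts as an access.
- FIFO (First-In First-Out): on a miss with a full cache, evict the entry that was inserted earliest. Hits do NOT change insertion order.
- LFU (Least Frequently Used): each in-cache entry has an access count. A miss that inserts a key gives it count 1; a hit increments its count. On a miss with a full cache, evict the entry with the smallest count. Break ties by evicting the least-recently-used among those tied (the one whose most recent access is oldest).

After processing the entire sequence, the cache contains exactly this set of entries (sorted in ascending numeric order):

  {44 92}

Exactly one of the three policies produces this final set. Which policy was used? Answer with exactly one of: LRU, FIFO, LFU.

Simulating under each policy and comparing final sets:
  LRU: final set = {44 98} -> differs
  FIFO: final set = {44 98} -> differs
  LFU: final set = {44 92} -> MATCHES target
Only LFU produces the target set.

Answer: LFU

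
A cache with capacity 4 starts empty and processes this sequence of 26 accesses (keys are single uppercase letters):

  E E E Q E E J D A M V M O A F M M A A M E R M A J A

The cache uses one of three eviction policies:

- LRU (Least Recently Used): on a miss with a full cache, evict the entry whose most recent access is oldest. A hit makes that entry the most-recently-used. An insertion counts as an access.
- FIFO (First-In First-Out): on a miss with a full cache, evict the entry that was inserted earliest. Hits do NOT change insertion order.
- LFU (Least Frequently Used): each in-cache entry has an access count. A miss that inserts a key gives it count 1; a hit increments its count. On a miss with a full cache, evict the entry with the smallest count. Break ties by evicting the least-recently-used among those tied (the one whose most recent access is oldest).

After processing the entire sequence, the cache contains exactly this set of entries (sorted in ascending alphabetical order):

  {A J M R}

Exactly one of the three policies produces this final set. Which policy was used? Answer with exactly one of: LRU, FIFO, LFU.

Answer: LRU

Derivation:
Simulating under each policy and comparing final sets:
  LRU: final set = {A J M R} -> MATCHES target
  FIFO: final set = {A E J R} -> differs
  LFU: final set = {A E J M} -> differs
Only LRU produces the target set.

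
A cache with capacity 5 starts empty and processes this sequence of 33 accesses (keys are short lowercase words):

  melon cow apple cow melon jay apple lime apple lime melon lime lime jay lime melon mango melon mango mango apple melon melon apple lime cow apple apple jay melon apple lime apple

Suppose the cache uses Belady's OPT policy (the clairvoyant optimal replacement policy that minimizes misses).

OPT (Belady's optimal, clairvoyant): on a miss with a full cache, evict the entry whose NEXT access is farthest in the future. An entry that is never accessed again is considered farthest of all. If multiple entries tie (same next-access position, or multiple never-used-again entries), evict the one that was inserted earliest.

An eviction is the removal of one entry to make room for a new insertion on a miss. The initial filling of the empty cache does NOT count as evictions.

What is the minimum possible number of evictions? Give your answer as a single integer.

Answer: 2

Derivation:
OPT (Belady) simulation (capacity=5):
  1. access melon: MISS. Cache: [melon]
  2. access cow: MISS. Cache: [melon cow]
  3. access apple: MISS. Cache: [melon cow apple]
  4. access cow: HIT. Next use of cow: step 26. Cache: [melon cow apple]
  5. access melon: HIT. Next use of melon: step 11. Cache: [melon cow apple]
  6. access jay: MISS. Cache: [melon cow apple jay]
  7. access apple: HIT. Next use of apple: step 9. Cache: [melon cow apple jay]
  8. access lime: MISS. Cache: [melon cow apple jay lime]
  9. access apple: HIT. Next use of apple: step 21. Cache: [melon cow apple jay lime]
  10. access lime: HIT. Next use of lime: step 12. Cache: [melon cow apple jay lime]
  11. access melon: HIT. Next use of melon: step 16. Cache: [melon cow apple jay lime]
  12. access lime: HIT. Next use of lime: step 13. Cache: [melon cow apple jay lime]
  13. access lime: HIT. Next use of lime: step 15. Cache: [melon cow apple jay lime]
  14. access jay: HIT. Next use of jay: step 29. Cache: [melon cow apple jay lime]
  15. access lime: HIT. Next use of lime: step 25. Cache: [melon cow apple jay lime]
  16. access melon: HIT. Next use of melon: step 18. Cache: [melon cow apple jay lime]
  17. access mango: MISS, evict jay (next use: step 29). Cache: [melon cow apple lime mango]
  18. access melon: HIT. Next use of melon: step 22. Cache: [melon cow apple lime mango]
  19. access mango: HIT. Next use of mango: step 20. Cache: [melon cow apple lime mango]
  20. access mango: HIT. Next use of mango: never. Cache: [melon cow apple lime mango]
  21. access apple: HIT. Next use of apple: step 24. Cache: [melon cow apple lime mango]
  22. access melon: HIT. Next use of melon: step 23. Cache: [melon cow apple lime mango]
  23. access melon: HIT. Next use of melon: step 30. Cache: [melon cow apple lime mango]
  24. access apple: HIT. Next use of apple: step 27. Cache: [melon cow apple lime mango]
  25. access lime: HIT. Next use of lime: step 32. Cache: [melon cow apple lime mango]
  26. access cow: HIT. Next use of cow: never. Cache: [melon cow apple lime mango]
  27. access apple: HIT. Next use of apple: step 28. Cache: [melon cow apple lime mango]
  28. access apple: HIT. Next use of apple: step 31. Cache: [melon cow apple lime mango]
  29. access jay: MISS, evict cow (next use: never). Cache: [melon apple lime mango jay]
  30. access melon: HIT. Next use of melon: never. Cache: [melon apple lime mango jay]
  31. access apple: HIT. Next use of apple: step 33. Cache: [melon apple lime mango jay]
  32. access lime: HIT. Next use of lime: never. Cache: [melon apple lime mango jay]
  33. access apple: HIT. Next use of apple: never. Cache: [melon apple lime mango jay]
Total: 26 hits, 7 misses, 2 evictions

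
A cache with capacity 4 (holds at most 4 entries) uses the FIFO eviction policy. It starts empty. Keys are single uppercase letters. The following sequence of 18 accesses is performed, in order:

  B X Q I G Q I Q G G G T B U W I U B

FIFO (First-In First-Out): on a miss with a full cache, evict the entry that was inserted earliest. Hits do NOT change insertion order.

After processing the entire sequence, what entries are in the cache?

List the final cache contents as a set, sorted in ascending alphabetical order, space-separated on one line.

FIFO simulation (capacity=4):
  1. access B: MISS. Cache (old->new): [B]
  2. access X: MISS. Cache (old->new): [B X]
  3. access Q: MISS. Cache (old->new): [B X Q]
  4. access I: MISS. Cache (old->new): [B X Q I]
  5. access G: MISS, evict B. Cache (old->new): [X Q I G]
  6. access Q: HIT. Cache (old->new): [X Q I G]
  7. access I: HIT. Cache (old->new): [X Q I G]
  8. access Q: HIT. Cache (old->new): [X Q I G]
  9. access G: HIT. Cache (old->new): [X Q I G]
  10. access G: HIT. Cache (old->new): [X Q I G]
  11. access G: HIT. Cache (old->new): [X Q I G]
  12. access T: MISS, evict X. Cache (old->new): [Q I G T]
  13. access B: MISS, evict Q. Cache (old->new): [I G T B]
  14. access U: MISS, evict I. Cache (old->new): [G T B U]
  15. access W: MISS, evict G. Cache (old->new): [T B U W]
  16. access I: MISS, evict T. Cache (old->new): [B U W I]
  17. access U: HIT. Cache (old->new): [B U W I]
  18. access B: HIT. Cache (old->new): [B U W I]
Total: 8 hits, 10 misses, 6 evictions

Answer: B I U W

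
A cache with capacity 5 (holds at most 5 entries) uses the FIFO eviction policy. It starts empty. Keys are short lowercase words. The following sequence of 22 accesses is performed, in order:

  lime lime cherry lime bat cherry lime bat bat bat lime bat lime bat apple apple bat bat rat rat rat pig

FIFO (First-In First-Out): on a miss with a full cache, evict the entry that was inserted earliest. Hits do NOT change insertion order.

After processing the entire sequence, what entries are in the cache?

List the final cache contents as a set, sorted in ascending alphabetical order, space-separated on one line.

FIFO simulation (capacity=5):
  1. access lime: MISS. Cache (old->new): [lime]
  2. access lime: HIT. Cache (old->new): [lime]
  3. access cherry: MISS. Cache (old->new): [lime cherry]
  4. access lime: HIT. Cache (old->new): [lime cherry]
  5. access bat: MISS. Cache (old->new): [lime cherry bat]
  6. access cherry: HIT. Cache (old->new): [lime cherry bat]
  7. access lime: HIT. Cache (old->new): [lime cherry bat]
  8. access bat: HIT. Cache (old->new): [lime cherry bat]
  9. access bat: HIT. Cache (old->new): [lime cherry bat]
  10. access bat: HIT. Cache (old->new): [lime cherry bat]
  11. access lime: HIT. Cache (old->new): [lime cherry bat]
  12. access bat: HIT. Cache (old->new): [lime cherry bat]
  13. access lime: HIT. Cache (old->new): [lime cherry bat]
  14. access bat: HIT. Cache (old->new): [lime cherry bat]
  15. access apple: MISS. Cache (old->new): [lime cherry bat apple]
  16. access apple: HIT. Cache (old->new): [lime cherry bat apple]
  17. access bat: HIT. Cache (old->new): [lime cherry bat apple]
  18. access bat: HIT. Cache (old->new): [lime cherry bat apple]
  19. access rat: MISS. Cache (old->new): [lime cherry bat apple rat]
  20. access rat: HIT. Cache (old->new): [lime cherry bat apple rat]
  21. access rat: HIT. Cache (old->new): [lime cherry bat apple rat]
  22. access pig: MISS, evict lime. Cache (old->new): [cherry bat apple rat pig]
Total: 16 hits, 6 misses, 1 evictions

Answer: apple bat cherry pig rat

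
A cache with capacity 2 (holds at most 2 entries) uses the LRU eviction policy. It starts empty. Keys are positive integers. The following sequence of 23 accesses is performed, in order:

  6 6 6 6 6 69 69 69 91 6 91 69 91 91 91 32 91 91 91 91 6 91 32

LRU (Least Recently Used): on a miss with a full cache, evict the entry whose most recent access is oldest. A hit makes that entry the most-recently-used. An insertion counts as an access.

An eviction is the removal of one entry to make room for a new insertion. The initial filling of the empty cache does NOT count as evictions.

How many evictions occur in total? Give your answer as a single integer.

Answer: 6

Derivation:
LRU simulation (capacity=2):
  1. access 6: MISS. Cache (LRU->MRU): [6]
  2. access 6: HIT. Cache (LRU->MRU): [6]
  3. access 6: HIT. Cache (LRU->MRU): [6]
  4. access 6: HIT. Cache (LRU->MRU): [6]
  5. access 6: HIT. Cache (LRU->MRU): [6]
  6. access 69: MISS. Cache (LRU->MRU): [6 69]
  7. access 69: HIT. Cache (LRU->MRU): [6 69]
  8. access 69: HIT. Cache (LRU->MRU): [6 69]
  9. access 91: MISS, evict 6. Cache (LRU->MRU): [69 91]
  10. access 6: MISS, evict 69. Cache (LRU->MRU): [91 6]
  11. access 91: HIT. Cache (LRU->MRU): [6 91]
  12. access 69: MISS, evict 6. Cache (LRU->MRU): [91 69]
  13. access 91: HIT. Cache (LRU->MRU): [69 91]
  14. access 91: HIT. Cache (LRU->MRU): [69 91]
  15. access 91: HIT. Cache (LRU->MRU): [69 91]
  16. access 32: MISS, evict 69. Cache (LRU->MRU): [91 32]
  17. access 91: HIT. Cache (LRU->MRU): [32 91]
  18. access 91: HIT. Cache (LRU->MRU): [32 91]
  19. access 91: HIT. Cache (LRU->MRU): [32 91]
  20. access 91: HIT. Cache (LRU->MRU): [32 91]
  21. access 6: MISS, evict 32. Cache (LRU->MRU): [91 6]
  22. access 91: HIT. Cache (LRU->MRU): [6 91]
  23. access 32: MISS, evict 6. Cache (LRU->MRU): [91 32]
Total: 15 hits, 8 misses, 6 evictions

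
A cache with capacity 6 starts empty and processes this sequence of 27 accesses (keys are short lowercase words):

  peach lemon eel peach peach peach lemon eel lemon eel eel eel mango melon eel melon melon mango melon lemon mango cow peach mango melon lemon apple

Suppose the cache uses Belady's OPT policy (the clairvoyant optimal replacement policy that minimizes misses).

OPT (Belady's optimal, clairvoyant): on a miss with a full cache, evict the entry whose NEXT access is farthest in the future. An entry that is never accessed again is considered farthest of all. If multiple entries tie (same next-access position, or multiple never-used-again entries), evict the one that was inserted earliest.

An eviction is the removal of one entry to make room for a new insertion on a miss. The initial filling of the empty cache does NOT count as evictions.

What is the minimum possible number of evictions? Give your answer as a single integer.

OPT (Belady) simulation (capacity=6):
  1. access peach: MISS. Cache: [peach]
  2. access lemon: MISS. Cache: [peach lemon]
  3. access eel: MISS. Cache: [peach lemon eel]
  4. access peach: HIT. Next use of peach: step 5. Cache: [peach lemon eel]
  5. access peach: HIT. Next use of peach: step 6. Cache: [peach lemon eel]
  6. access peach: HIT. Next use of peach: step 23. Cache: [peach lemon eel]
  7. access lemon: HIT. Next use of lemon: step 9. Cache: [peach lemon eel]
  8. access eel: HIT. Next use of eel: step 10. Cache: [peach lemon eel]
  9. access lemon: HIT. Next use of lemon: step 20. Cache: [peach lemon eel]
  10. access eel: HIT. Next use of eel: step 11. Cache: [peach lemon eel]
  11. access eel: HIT. Next use of eel: step 12. Cache: [peach lemon eel]
  12. access eel: HIT. Next use of eel: step 15. Cache: [peach lemon eel]
  13. access mango: MISS. Cache: [peach lemon eel mango]
  14. access melon: MISS. Cache: [peach lemon eel mango melon]
  15. access eel: HIT. Next use of eel: never. Cache: [peach lemon eel mango melon]
  16. access melon: HIT. Next use of melon: step 17. Cache: [peach lemon eel mango melon]
  17. access melon: HIT. Next use of melon: step 19. Cache: [peach lemon eel mango melon]
  18. access mango: HIT. Next use of mango: step 21. Cache: [peach lemon eel mango melon]
  19. access melon: HIT. Next use of melon: step 25. Cache: [peach lemon eel mango melon]
  20. access lemon: HIT. Next use of lemon: step 26. Cache: [peach lemon eel mango melon]
  21. access mango: HIT. Next use of mango: step 24. Cache: [peach lemon eel mango melon]
  22. access cow: MISS. Cache: [peach lemon eel mango melon cow]
  23. access peach: HIT. Next use of peach: never. Cache: [peach lemon eel mango melon cow]
  24. access mango: HIT. Next use of mango: never. Cache: [peach lemon eel mango melon cow]
  25. access melon: HIT. Next use of melon: never. Cache: [peach lemon eel mango melon cow]
  26. access lemon: HIT. Next use of lemon: never. Cache: [peach lemon eel mango melon cow]
  27. access apple: MISS, evict peach (next use: never). Cache: [lemon eel mango melon cow apple]
Total: 20 hits, 7 misses, 1 evictions

Answer: 1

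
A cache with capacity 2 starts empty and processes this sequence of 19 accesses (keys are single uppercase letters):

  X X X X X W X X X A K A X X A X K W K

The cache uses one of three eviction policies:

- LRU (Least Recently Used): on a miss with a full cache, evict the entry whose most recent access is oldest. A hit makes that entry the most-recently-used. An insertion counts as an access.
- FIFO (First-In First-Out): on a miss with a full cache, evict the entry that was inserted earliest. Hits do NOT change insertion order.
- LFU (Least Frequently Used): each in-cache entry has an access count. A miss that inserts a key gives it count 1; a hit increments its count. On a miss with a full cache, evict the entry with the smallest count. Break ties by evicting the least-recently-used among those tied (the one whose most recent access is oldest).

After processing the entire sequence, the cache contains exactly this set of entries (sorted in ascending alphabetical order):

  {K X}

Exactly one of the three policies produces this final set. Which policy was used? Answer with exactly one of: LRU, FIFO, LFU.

Simulating under each policy and comparing final sets:
  LRU: final set = {K W} -> differs
  FIFO: final set = {K W} -> differs
  LFU: final set = {K X} -> MATCHES target
Only LFU produces the target set.

Answer: LFU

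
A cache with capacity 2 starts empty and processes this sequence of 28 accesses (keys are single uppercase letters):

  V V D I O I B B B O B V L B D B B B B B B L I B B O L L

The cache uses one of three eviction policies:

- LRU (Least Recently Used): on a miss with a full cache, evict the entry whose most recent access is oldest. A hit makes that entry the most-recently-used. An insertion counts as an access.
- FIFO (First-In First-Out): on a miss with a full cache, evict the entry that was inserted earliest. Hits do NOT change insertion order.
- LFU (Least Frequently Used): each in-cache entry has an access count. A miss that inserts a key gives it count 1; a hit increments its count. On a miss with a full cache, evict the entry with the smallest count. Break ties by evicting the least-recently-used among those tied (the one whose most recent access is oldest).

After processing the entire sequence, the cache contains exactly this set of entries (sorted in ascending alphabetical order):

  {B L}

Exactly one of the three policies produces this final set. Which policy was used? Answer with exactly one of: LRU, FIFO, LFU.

Answer: LFU

Derivation:
Simulating under each policy and comparing final sets:
  LRU: final set = {L O} -> differs
  FIFO: final set = {L O} -> differs
  LFU: final set = {B L} -> MATCHES target
Only LFU produces the target set.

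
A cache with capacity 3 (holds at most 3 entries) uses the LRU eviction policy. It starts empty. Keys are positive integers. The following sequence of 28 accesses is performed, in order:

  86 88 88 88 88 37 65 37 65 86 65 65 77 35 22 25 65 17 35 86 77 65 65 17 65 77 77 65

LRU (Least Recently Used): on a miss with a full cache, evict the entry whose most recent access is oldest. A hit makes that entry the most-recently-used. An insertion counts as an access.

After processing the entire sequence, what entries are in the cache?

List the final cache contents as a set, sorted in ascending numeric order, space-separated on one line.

LRU simulation (capacity=3):
  1. access 86: MISS. Cache (LRU->MRU): [86]
  2. access 88: MISS. Cache (LRU->MRU): [86 88]
  3. access 88: HIT. Cache (LRU->MRU): [86 88]
  4. access 88: HIT. Cache (LRU->MRU): [86 88]
  5. access 88: HIT. Cache (LRU->MRU): [86 88]
  6. access 37: MISS. Cache (LRU->MRU): [86 88 37]
  7. access 65: MISS, evict 86. Cache (LRU->MRU): [88 37 65]
  8. access 37: HIT. Cache (LRU->MRU): [88 65 37]
  9. access 65: HIT. Cache (LRU->MRU): [88 37 65]
  10. access 86: MISS, evict 88. Cache (LRU->MRU): [37 65 86]
  11. access 65: HIT. Cache (LRU->MRU): [37 86 65]
  12. access 65: HIT. Cache (LRU->MRU): [37 86 65]
  13. access 77: MISS, evict 37. Cache (LRU->MRU): [86 65 77]
  14. access 35: MISS, evict 86. Cache (LRU->MRU): [65 77 35]
  15. access 22: MISS, evict 65. Cache (LRU->MRU): [77 35 22]
  16. access 25: MISS, evict 77. Cache (LRU->MRU): [35 22 25]
  17. access 65: MISS, evict 35. Cache (LRU->MRU): [22 25 65]
  18. access 17: MISS, evict 22. Cache (LRU->MRU): [25 65 17]
  19. access 35: MISS, evict 25. Cache (LRU->MRU): [65 17 35]
  20. access 86: MISS, evict 65. Cache (LRU->MRU): [17 35 86]
  21. access 77: MISS, evict 17. Cache (LRU->MRU): [35 86 77]
  22. access 65: MISS, evict 35. Cache (LRU->MRU): [86 77 65]
  23. access 65: HIT. Cache (LRU->MRU): [86 77 65]
  24. access 17: MISS, evict 86. Cache (LRU->MRU): [77 65 17]
  25. access 65: HIT. Cache (LRU->MRU): [77 17 65]
  26. access 77: HIT. Cache (LRU->MRU): [17 65 77]
  27. access 77: HIT. Cache (LRU->MRU): [17 65 77]
  28. access 65: HIT. Cache (LRU->MRU): [17 77 65]
Total: 12 hits, 16 misses, 13 evictions

Answer: 17 65 77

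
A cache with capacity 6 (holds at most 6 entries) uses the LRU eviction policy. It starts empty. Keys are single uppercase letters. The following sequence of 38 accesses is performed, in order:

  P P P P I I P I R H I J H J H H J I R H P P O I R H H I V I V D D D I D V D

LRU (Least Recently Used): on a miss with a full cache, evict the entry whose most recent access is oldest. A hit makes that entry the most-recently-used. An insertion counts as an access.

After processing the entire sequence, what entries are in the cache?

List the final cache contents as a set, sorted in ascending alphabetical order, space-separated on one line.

LRU simulation (capacity=6):
  1. access P: MISS. Cache (LRU->MRU): [P]
  2. access P: HIT. Cache (LRU->MRU): [P]
  3. access P: HIT. Cache (LRU->MRU): [P]
  4. access P: HIT. Cache (LRU->MRU): [P]
  5. access I: MISS. Cache (LRU->MRU): [P I]
  6. access I: HIT. Cache (LRU->MRU): [P I]
  7. access P: HIT. Cache (LRU->MRU): [I P]
  8. access I: HIT. Cache (LRU->MRU): [P I]
  9. access R: MISS. Cache (LRU->MRU): [P I R]
  10. access H: MISS. Cache (LRU->MRU): [P I R H]
  11. access I: HIT. Cache (LRU->MRU): [P R H I]
  12. access J: MISS. Cache (LRU->MRU): [P R H I J]
  13. access H: HIT. Cache (LRU->MRU): [P R I J H]
  14. access J: HIT. Cache (LRU->MRU): [P R I H J]
  15. access H: HIT. Cache (LRU->MRU): [P R I J H]
  16. access H: HIT. Cache (LRU->MRU): [P R I J H]
  17. access J: HIT. Cache (LRU->MRU): [P R I H J]
  18. access I: HIT. Cache (LRU->MRU): [P R H J I]
  19. access R: HIT. Cache (LRU->MRU): [P H J I R]
  20. access H: HIT. Cache (LRU->MRU): [P J I R H]
  21. access P: HIT. Cache (LRU->MRU): [J I R H P]
  22. access P: HIT. Cache (LRU->MRU): [J I R H P]
  23. access O: MISS. Cache (LRU->MRU): [J I R H P O]
  24. access I: HIT. Cache (LRU->MRU): [J R H P O I]
  25. access R: HIT. Cache (LRU->MRU): [J H P O I R]
  26. access H: HIT. Cache (LRU->MRU): [J P O I R H]
  27. access H: HIT. Cache (LRU->MRU): [J P O I R H]
  28. access I: HIT. Cache (LRU->MRU): [J P O R H I]
  29. access V: MISS, evict J. Cache (LRU->MRU): [P O R H I V]
  30. access I: HIT. Cache (LRU->MRU): [P O R H V I]
  31. access V: HIT. Cache (LRU->MRU): [P O R H I V]
  32. access D: MISS, evict P. Cache (LRU->MRU): [O R H I V D]
  33. access D: HIT. Cache (LRU->MRU): [O R H I V D]
  34. access D: HIT. Cache (LRU->MRU): [O R H I V D]
  35. access I: HIT. Cache (LRU->MRU): [O R H V D I]
  36. access D: HIT. Cache (LRU->MRU): [O R H V I D]
  37. access V: HIT. Cache (LRU->MRU): [O R H I D V]
  38. access D: HIT. Cache (LRU->MRU): [O R H I V D]
Total: 30 hits, 8 misses, 2 evictions

Answer: D H I O R V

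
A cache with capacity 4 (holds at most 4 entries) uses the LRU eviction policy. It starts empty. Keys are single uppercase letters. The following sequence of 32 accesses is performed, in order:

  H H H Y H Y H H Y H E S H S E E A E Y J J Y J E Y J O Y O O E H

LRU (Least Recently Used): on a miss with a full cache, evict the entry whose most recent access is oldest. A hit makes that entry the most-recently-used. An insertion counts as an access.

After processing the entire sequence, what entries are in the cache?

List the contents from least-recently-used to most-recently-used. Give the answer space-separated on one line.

LRU simulation (capacity=4):
  1. access H: MISS. Cache (LRU->MRU): [H]
  2. access H: HIT. Cache (LRU->MRU): [H]
  3. access H: HIT. Cache (LRU->MRU): [H]
  4. access Y: MISS. Cache (LRU->MRU): [H Y]
  5. access H: HIT. Cache (LRU->MRU): [Y H]
  6. access Y: HIT. Cache (LRU->MRU): [H Y]
  7. access H: HIT. Cache (LRU->MRU): [Y H]
  8. access H: HIT. Cache (LRU->MRU): [Y H]
  9. access Y: HIT. Cache (LRU->MRU): [H Y]
  10. access H: HIT. Cache (LRU->MRU): [Y H]
  11. access E: MISS. Cache (LRU->MRU): [Y H E]
  12. access S: MISS. Cache (LRU->MRU): [Y H E S]
  13. access H: HIT. Cache (LRU->MRU): [Y E S H]
  14. access S: HIT. Cache (LRU->MRU): [Y E H S]
  15. access E: HIT. Cache (LRU->MRU): [Y H S E]
  16. access E: HIT. Cache (LRU->MRU): [Y H S E]
  17. access A: MISS, evict Y. Cache (LRU->MRU): [H S E A]
  18. access E: HIT. Cache (LRU->MRU): [H S A E]
  19. access Y: MISS, evict H. Cache (LRU->MRU): [S A E Y]
  20. access J: MISS, evict S. Cache (LRU->MRU): [A E Y J]
  21. access J: HIT. Cache (LRU->MRU): [A E Y J]
  22. access Y: HIT. Cache (LRU->MRU): [A E J Y]
  23. access J: HIT. Cache (LRU->MRU): [A E Y J]
  24. access E: HIT. Cache (LRU->MRU): [A Y J E]
  25. access Y: HIT. Cache (LRU->MRU): [A J E Y]
  26. access J: HIT. Cache (LRU->MRU): [A E Y J]
  27. access O: MISS, evict A. Cache (LRU->MRU): [E Y J O]
  28. access Y: HIT. Cache (LRU->MRU): [E J O Y]
  29. access O: HIT. Cache (LRU->MRU): [E J Y O]
  30. access O: HIT. Cache (LRU->MRU): [E J Y O]
  31. access E: HIT. Cache (LRU->MRU): [J Y O E]
  32. access H: MISS, evict J. Cache (LRU->MRU): [Y O E H]
Total: 23 hits, 9 misses, 5 evictions

Answer: Y O E H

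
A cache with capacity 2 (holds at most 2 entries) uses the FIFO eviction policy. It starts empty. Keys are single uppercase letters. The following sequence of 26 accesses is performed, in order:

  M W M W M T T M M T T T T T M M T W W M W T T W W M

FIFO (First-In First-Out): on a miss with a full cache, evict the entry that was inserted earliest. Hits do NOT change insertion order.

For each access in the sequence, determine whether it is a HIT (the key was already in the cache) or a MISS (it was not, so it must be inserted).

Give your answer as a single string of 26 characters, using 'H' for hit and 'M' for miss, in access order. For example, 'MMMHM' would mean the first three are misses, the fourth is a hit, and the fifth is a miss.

Answer: MMHHHMHMHHHHHHHHHMHHHMHHHM

Derivation:
FIFO simulation (capacity=2):
  1. access M: MISS. Cache (old->new): [M]
  2. access W: MISS. Cache (old->new): [M W]
  3. access M: HIT. Cache (old->new): [M W]
  4. access W: HIT. Cache (old->new): [M W]
  5. access M: HIT. Cache (old->new): [M W]
  6. access T: MISS, evict M. Cache (old->new): [W T]
  7. access T: HIT. Cache (old->new): [W T]
  8. access M: MISS, evict W. Cache (old->new): [T M]
  9. access M: HIT. Cache (old->new): [T M]
  10. access T: HIT. Cache (old->new): [T M]
  11. access T: HIT. Cache (old->new): [T M]
  12. access T: HIT. Cache (old->new): [T M]
  13. access T: HIT. Cache (old->new): [T M]
  14. access T: HIT. Cache (old->new): [T M]
  15. access M: HIT. Cache (old->new): [T M]
  16. access M: HIT. Cache (old->new): [T M]
  17. access T: HIT. Cache (old->new): [T M]
  18. access W: MISS, evict T. Cache (old->new): [M W]
  19. access W: HIT. Cache (old->new): [M W]
  20. access M: HIT. Cache (old->new): [M W]
  21. access W: HIT. Cache (old->new): [M W]
  22. access T: MISS, evict M. Cache (old->new): [W T]
  23. access T: HIT. Cache (old->new): [W T]
  24. access W: HIT. Cache (old->new): [W T]
  25. access W: HIT. Cache (old->new): [W T]
  26. access M: MISS, evict W. Cache (old->new): [T M]
Total: 19 hits, 7 misses, 5 evictions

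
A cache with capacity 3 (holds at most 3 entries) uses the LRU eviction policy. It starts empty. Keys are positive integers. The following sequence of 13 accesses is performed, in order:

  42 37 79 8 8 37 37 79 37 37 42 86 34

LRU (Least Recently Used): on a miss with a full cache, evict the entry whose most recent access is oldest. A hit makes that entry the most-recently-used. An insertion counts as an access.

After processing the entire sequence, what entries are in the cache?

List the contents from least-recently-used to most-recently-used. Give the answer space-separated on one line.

LRU simulation (capacity=3):
  1. access 42: MISS. Cache (LRU->MRU): [42]
  2. access 37: MISS. Cache (LRU->MRU): [42 37]
  3. access 79: MISS. Cache (LRU->MRU): [42 37 79]
  4. access 8: MISS, evict 42. Cache (LRU->MRU): [37 79 8]
  5. access 8: HIT. Cache (LRU->MRU): [37 79 8]
  6. access 37: HIT. Cache (LRU->MRU): [79 8 37]
  7. access 37: HIT. Cache (LRU->MRU): [79 8 37]
  8. access 79: HIT. Cache (LRU->MRU): [8 37 79]
  9. access 37: HIT. Cache (LRU->MRU): [8 79 37]
  10. access 37: HIT. Cache (LRU->MRU): [8 79 37]
  11. access 42: MISS, evict 8. Cache (LRU->MRU): [79 37 42]
  12. access 86: MISS, evict 79. Cache (LRU->MRU): [37 42 86]
  13. access 34: MISS, evict 37. Cache (LRU->MRU): [42 86 34]
Total: 6 hits, 7 misses, 4 evictions

Answer: 42 86 34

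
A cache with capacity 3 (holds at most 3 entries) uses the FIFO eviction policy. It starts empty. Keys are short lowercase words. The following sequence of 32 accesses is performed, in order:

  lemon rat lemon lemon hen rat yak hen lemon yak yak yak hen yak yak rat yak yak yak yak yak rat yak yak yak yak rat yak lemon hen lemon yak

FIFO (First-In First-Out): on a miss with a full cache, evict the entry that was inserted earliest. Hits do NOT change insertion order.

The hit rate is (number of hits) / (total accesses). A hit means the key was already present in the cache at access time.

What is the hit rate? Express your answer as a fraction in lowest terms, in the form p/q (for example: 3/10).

FIFO simulation (capacity=3):
  1. access lemon: MISS. Cache (old->new): [lemon]
  2. access rat: MISS. Cache (old->new): [lemon rat]
  3. access lemon: HIT. Cache (old->new): [lemon rat]
  4. access lemon: HIT. Cache (old->new): [lemon rat]
  5. access hen: MISS. Cache (old->new): [lemon rat hen]
  6. access rat: HIT. Cache (old->new): [lemon rat hen]
  7. access yak: MISS, evict lemon. Cache (old->new): [rat hen yak]
  8. access hen: HIT. Cache (old->new): [rat hen yak]
  9. access lemon: MISS, evict rat. Cache (old->new): [hen yak lemon]
  10. access yak: HIT. Cache (old->new): [hen yak lemon]
  11. access yak: HIT. Cache (old->new): [hen yak lemon]
  12. access yak: HIT. Cache (old->new): [hen yak lemon]
  13. access hen: HIT. Cache (old->new): [hen yak lemon]
  14. access yak: HIT. Cache (old->new): [hen yak lemon]
  15. access yak: HIT. Cache (old->new): [hen yak lemon]
  16. access rat: MISS, evict hen. Cache (old->new): [yak lemon rat]
  17. access yak: HIT. Cache (old->new): [yak lemon rat]
  18. access yak: HIT. Cache (old->new): [yak lemon rat]
  19. access yak: HIT. Cache (old->new): [yak lemon rat]
  20. access yak: HIT. Cache (old->new): [yak lemon rat]
  21. access yak: HIT. Cache (old->new): [yak lemon rat]
  22. access rat: HIT. Cache (old->new): [yak lemon rat]
  23. access yak: HIT. Cache (old->new): [yak lemon rat]
  24. access yak: HIT. Cache (old->new): [yak lemon rat]
  25. access yak: HIT. Cache (old->new): [yak lemon rat]
  26. access yak: HIT. Cache (old->new): [yak lemon rat]
  27. access rat: HIT. Cache (old->new): [yak lemon rat]
  28. access yak: HIT. Cache (old->new): [yak lemon rat]
  29. access lemon: HIT. Cache (old->new): [yak lemon rat]
  30. access hen: MISS, evict yak. Cache (old->new): [lemon rat hen]
  31. access lemon: HIT. Cache (old->new): [lemon rat hen]
  32. access yak: MISS, evict lemon. Cache (old->new): [rat hen yak]
Total: 24 hits, 8 misses, 5 evictions

Hit rate = 24/32 = 3/4

Answer: 3/4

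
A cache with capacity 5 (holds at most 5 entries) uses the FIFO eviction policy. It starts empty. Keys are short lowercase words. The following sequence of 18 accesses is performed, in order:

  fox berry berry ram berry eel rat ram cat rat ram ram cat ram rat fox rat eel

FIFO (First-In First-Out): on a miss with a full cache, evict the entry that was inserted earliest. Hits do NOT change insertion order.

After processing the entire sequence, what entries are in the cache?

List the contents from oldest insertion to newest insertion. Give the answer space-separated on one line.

Answer: ram eel rat cat fox

Derivation:
FIFO simulation (capacity=5):
  1. access fox: MISS. Cache (old->new): [fox]
  2. access berry: MISS. Cache (old->new): [fox berry]
  3. access berry: HIT. Cache (old->new): [fox berry]
  4. access ram: MISS. Cache (old->new): [fox berry ram]
  5. access berry: HIT. Cache (old->new): [fox berry ram]
  6. access eel: MISS. Cache (old->new): [fox berry ram eel]
  7. access rat: MISS. Cache (old->new): [fox berry ram eel rat]
  8. access ram: HIT. Cache (old->new): [fox berry ram eel rat]
  9. access cat: MISS, evict fox. Cache (old->new): [berry ram eel rat cat]
  10. access rat: HIT. Cache (old->new): [berry ram eel rat cat]
  11. access ram: HIT. Cache (old->new): [berry ram eel rat cat]
  12. access ram: HIT. Cache (old->new): [berry ram eel rat cat]
  13. access cat: HIT. Cache (old->new): [berry ram eel rat cat]
  14. access ram: HIT. Cache (old->new): [berry ram eel rat cat]
  15. access rat: HIT. Cache (old->new): [berry ram eel rat cat]
  16. access fox: MISS, evict berry. Cache (old->new): [ram eel rat cat fox]
  17. access rat: HIT. Cache (old->new): [ram eel rat cat fox]
  18. access eel: HIT. Cache (old->new): [ram eel rat cat fox]
Total: 11 hits, 7 misses, 2 evictions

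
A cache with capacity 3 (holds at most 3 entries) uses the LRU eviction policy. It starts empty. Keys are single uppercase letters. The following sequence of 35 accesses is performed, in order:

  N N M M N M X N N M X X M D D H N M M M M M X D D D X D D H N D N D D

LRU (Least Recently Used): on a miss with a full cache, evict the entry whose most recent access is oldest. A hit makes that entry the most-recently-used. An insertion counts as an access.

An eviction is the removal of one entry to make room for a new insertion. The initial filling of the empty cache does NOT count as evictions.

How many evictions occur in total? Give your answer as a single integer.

LRU simulation (capacity=3):
  1. access N: MISS. Cache (LRU->MRU): [N]
  2. access N: HIT. Cache (LRU->MRU): [N]
  3. access M: MISS. Cache (LRU->MRU): [N M]
  4. access M: HIT. Cache (LRU->MRU): [N M]
  5. access N: HIT. Cache (LRU->MRU): [M N]
  6. access M: HIT. Cache (LRU->MRU): [N M]
  7. access X: MISS. Cache (LRU->MRU): [N M X]
  8. access N: HIT. Cache (LRU->MRU): [M X N]
  9. access N: HIT. Cache (LRU->MRU): [M X N]
  10. access M: HIT. Cache (LRU->MRU): [X N M]
  11. access X: HIT. Cache (LRU->MRU): [N M X]
  12. access X: HIT. Cache (LRU->MRU): [N M X]
  13. access M: HIT. Cache (LRU->MRU): [N X M]
  14. access D: MISS, evict N. Cache (LRU->MRU): [X M D]
  15. access D: HIT. Cache (LRU->MRU): [X M D]
  16. access H: MISS, evict X. Cache (LRU->MRU): [M D H]
  17. access N: MISS, evict M. Cache (LRU->MRU): [D H N]
  18. access M: MISS, evict D. Cache (LRU->MRU): [H N M]
  19. access M: HIT. Cache (LRU->MRU): [H N M]
  20. access M: HIT. Cache (LRU->MRU): [H N M]
  21. access M: HIT. Cache (LRU->MRU): [H N M]
  22. access M: HIT. Cache (LRU->MRU): [H N M]
  23. access X: MISS, evict H. Cache (LRU->MRU): [N M X]
  24. access D: MISS, evict N. Cache (LRU->MRU): [M X D]
  25. access D: HIT. Cache (LRU->MRU): [M X D]
  26. access D: HIT. Cache (LRU->MRU): [M X D]
  27. access X: HIT. Cache (LRU->MRU): [M D X]
  28. access D: HIT. Cache (LRU->MRU): [M X D]
  29. access D: HIT. Cache (LRU->MRU): [M X D]
  30. access H: MISS, evict M. Cache (LRU->MRU): [X D H]
  31. access N: MISS, evict X. Cache (LRU->MRU): [D H N]
  32. access D: HIT. Cache (LRU->MRU): [H N D]
  33. access N: HIT. Cache (LRU->MRU): [H D N]
  34. access D: HIT. Cache (LRU->MRU): [H N D]
  35. access D: HIT. Cache (LRU->MRU): [H N D]
Total: 24 hits, 11 misses, 8 evictions

Answer: 8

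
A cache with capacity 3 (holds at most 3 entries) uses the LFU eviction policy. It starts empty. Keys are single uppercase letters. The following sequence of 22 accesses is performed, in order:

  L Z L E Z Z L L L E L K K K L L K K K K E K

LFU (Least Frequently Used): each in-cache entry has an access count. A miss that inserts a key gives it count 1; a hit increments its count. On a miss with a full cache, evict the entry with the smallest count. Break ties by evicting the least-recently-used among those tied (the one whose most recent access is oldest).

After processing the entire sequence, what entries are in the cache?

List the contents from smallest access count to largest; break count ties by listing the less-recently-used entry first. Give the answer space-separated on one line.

Answer: E L K

Derivation:
LFU simulation (capacity=3):
  1. access L: MISS. Cache: [L(c=1)]
  2. access Z: MISS. Cache: [L(c=1) Z(c=1)]
  3. access L: HIT, count now 2. Cache: [Z(c=1) L(c=2)]
  4. access E: MISS. Cache: [Z(c=1) E(c=1) L(c=2)]
  5. access Z: HIT, count now 2. Cache: [E(c=1) L(c=2) Z(c=2)]
  6. access Z: HIT, count now 3. Cache: [E(c=1) L(c=2) Z(c=3)]
  7. access L: HIT, count now 3. Cache: [E(c=1) Z(c=3) L(c=3)]
  8. access L: HIT, count now 4. Cache: [E(c=1) Z(c=3) L(c=4)]
  9. access L: HIT, count now 5. Cache: [E(c=1) Z(c=3) L(c=5)]
  10. access E: HIT, count now 2. Cache: [E(c=2) Z(c=3) L(c=5)]
  11. access L: HIT, count now 6. Cache: [E(c=2) Z(c=3) L(c=6)]
  12. access K: MISS, evict E(c=2). Cache: [K(c=1) Z(c=3) L(c=6)]
  13. access K: HIT, count now 2. Cache: [K(c=2) Z(c=3) L(c=6)]
  14. access K: HIT, count now 3. Cache: [Z(c=3) K(c=3) L(c=6)]
  15. access L: HIT, count now 7. Cache: [Z(c=3) K(c=3) L(c=7)]
  16. access L: HIT, count now 8. Cache: [Z(c=3) K(c=3) L(c=8)]
  17. access K: HIT, count now 4. Cache: [Z(c=3) K(c=4) L(c=8)]
  18. access K: HIT, count now 5. Cache: [Z(c=3) K(c=5) L(c=8)]
  19. access K: HIT, count now 6. Cache: [Z(c=3) K(c=6) L(c=8)]
  20. access K: HIT, count now 7. Cache: [Z(c=3) K(c=7) L(c=8)]
  21. access E: MISS, evict Z(c=3). Cache: [E(c=1) K(c=7) L(c=8)]
  22. access K: HIT, count now 8. Cache: [E(c=1) L(c=8) K(c=8)]
Total: 17 hits, 5 misses, 2 evictions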